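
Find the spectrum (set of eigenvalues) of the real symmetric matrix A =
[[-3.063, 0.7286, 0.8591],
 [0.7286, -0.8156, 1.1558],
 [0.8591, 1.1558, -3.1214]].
sigma(A) ≈ {-4, -3, 0}

A is real symmetric, so its spectrum consists of real eigenvalues. Expanding the characteristic polynomial of the displayed matrix gives
  det(λ I - A) = p(λ) = λ^3 + (7)λ^2 + (12)λ + (0).
Solving p(λ) = 0 yields eigenvalues ≈ -4, -3, 0. (A is shown rounded to 4 decimals, so these recover the underlying integer eigenvalues to within that precision.)
Verification: the trace of A = -7 equals the sum of eigenvalues -7, and det(A) ≈ -0.0001 matches the eigenvalue product 0.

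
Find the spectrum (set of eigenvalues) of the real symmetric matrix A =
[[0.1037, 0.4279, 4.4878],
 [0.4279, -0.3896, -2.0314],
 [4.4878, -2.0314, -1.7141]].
sigma(A) ≈ {-6, 0, 4}

A is real symmetric, so its spectrum consists of real eigenvalues. Expanding the characteristic polynomial of the displayed matrix gives
  det(λ I - A) = p(λ) = λ^3 + (2)λ^2 + (-24)λ + (0).
Solving p(λ) = 0 yields eigenvalues ≈ -6, 0, 4. (A is shown rounded to 4 decimals, so these recover the underlying integer eigenvalues to within that precision.)
Verification: the trace of A = -2 equals the sum of eigenvalues -2, and det(A) ≈ -0.0001 matches the eigenvalue product 0.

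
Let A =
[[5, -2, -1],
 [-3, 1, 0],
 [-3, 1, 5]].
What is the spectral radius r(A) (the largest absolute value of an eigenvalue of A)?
r(A) ≈ 7.3904

The eigenvalues of A are the roots of its characteristic polynomial. With M = A (coefficients from the trace, the sum of principal 2x2 minors, and det A):
  p(λ) = det(λ I - M) = λ^3 - 11λ^2 + 26λ + 5.
No integer candidate from the rational root theorem (±divisors of 5) is a root, so the roots are irrational. The cubic discriminant is Δ = 11697 > 0, so there are three distinct real roots. p(-1) = -33 and p(0) = 5 have opposite signs, so a root lies in (-1, 0); Newton's method refines it to λ ≈ -0.1786. p(3) = 11 and p(4) = -3 have opposite signs, so a root lies in (3, 4); Newton's method refines it to λ ≈ 3.7882. p(7) = -9 and p(8) = 21 have opposite signs, so a root lies in (7, 8); Newton's method refines it to λ ≈ 7.3904. Check (Vieta): the three roots sum to 11, matching tr M = 11.
Thus the eigenvalues (to 4 decimals) are -0.1786 (modulus 0.1786); 3.7882 (modulus 3.7882); 7.3904 (modulus 7.3904). The spectral radius is the largest modulus: r(A) ≈ 7.3904. (Cross-check: r(A) ≤ ||A||_2 ≈ 7.847; equality holds whenever A is normal, though it can also hold for some non-normal A.)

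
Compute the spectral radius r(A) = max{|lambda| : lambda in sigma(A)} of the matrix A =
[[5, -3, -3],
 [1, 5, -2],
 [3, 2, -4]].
r(A) ≈ 4.1556

The eigenvalues of A are the roots of its characteristic polynomial. With M = A (coefficients from the trace, the sum of principal 2x2 minors, and det A):
  p(λ) = det(λ I - M) = λ^3 - 6λ^2 + λ + 35.
No integer candidate from the rational root theorem (±divisors of 35) is a root, so the roots are irrational. The cubic discriminant is Δ = -6583 < 0, so there is one real root and a complex-conjugate pair. p(-3) = -49 and p(-2) = 1 have opposite signs, so a root lies in (-3, -2); Newton's method refines it to λ ≈ -2.0268. Dividing out (λ - (-2.0268)) leaves approximately λ^2 - 8.0268λ + 17.2687. For λ^2 - 8.0268λ + 17.2687 the discriminant is -4.6452. It is negative, so the remaining roots are the complex-conjugate pair λ ≈ 4.0134 ± 1.0776i. Their product equals the constant term, so |λ|^2 ≈ 17.2687 and |λ| ≈ 4.1556.
Thus the eigenvalues (to 4 decimals) are -2.0268 (modulus 2.0268); 4.0134 ± 1.0776i (modulus 4.1556). The spectral radius is the largest modulus: r(A) ≈ 4.1556. (Cross-check: r(A) ≤ ||A||_2 ≈ 7.8472; equality holds whenever A is normal, though it can also hold for some non-normal A.)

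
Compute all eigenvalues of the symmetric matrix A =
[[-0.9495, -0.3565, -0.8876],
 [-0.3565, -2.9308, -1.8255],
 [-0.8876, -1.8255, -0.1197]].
sigma(A) ≈ {-4, -1, 1}

A is real symmetric, so its spectrum consists of real eigenvalues. Expanding the characteristic polynomial of the displayed matrix gives
  det(λ I - A) = p(λ) = λ^3 + (4)λ^2 + (-1)λ + (-4).
Solving p(λ) = 0 yields eigenvalues ≈ -4, -1, 1. (A is shown rounded to 4 decimals, so these recover the underlying integer eigenvalues to within that precision.)
Verification: the trace of A = -4 equals the sum of eigenvalues -4, and det(A) ≈ 4.0000 matches the eigenvalue product 4.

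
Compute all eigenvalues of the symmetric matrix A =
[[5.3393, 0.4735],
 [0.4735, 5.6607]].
sigma(A) ≈ {5, 6}

A is real symmetric, so its spectrum consists of real eigenvalues. Expanding the characteristic polynomial of the displayed matrix gives
  det(λ I - A) = p(λ) = λ^2 + (-11)λ + (30).
Solving p(λ) = 0 yields eigenvalues ≈ 5, 6. (A is shown rounded to 4 decimals, so these recover the underlying integer eigenvalues to within that precision.)
Verification: the trace of A = 11 equals the sum of eigenvalues 11, and det(A) ≈ 30.0000 matches the eigenvalue product 30.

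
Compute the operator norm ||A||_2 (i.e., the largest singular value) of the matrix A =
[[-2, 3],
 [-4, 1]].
||A||_2 = sqrt((30 + sqrt(500))/2) ≈ 5.1167 (= sqrt(largest eigenvalue of A^T A))

||A||_2 = sigma_max(A) = sqrt(lambda_max(A^T A)). Form the symmetric matrix M = A^T A =
[[20, -10],
 [-10, 10]].
Its characteristic polynomial (trace, determinant of M give the coefficients) is
  p(λ) = det(λ I - M) = λ^2 - 30λ + 100.
For λ^2 - 30λ + 100 the discriminant is 500. It is nonnegative but not a perfect square, so the roots are real and irrational: λ = (30 ± sqrt(500))/2 ≈ 26.1803, 3.8197.
So the eigenvalues of A^T A are ≈ 3.8197, 26.1803 (all ≥ 0, as they must be for A^T A). The largest is λ_max = (30 + sqrt(500))/2 ≈ 26.1803, hence ||A||_2 = sqrt(λ_max) = sqrt((30 + sqrt(500))/2) ≈ 5.1167.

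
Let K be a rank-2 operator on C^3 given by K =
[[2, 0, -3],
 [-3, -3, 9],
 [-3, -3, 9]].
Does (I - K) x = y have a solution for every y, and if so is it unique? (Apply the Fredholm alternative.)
(I - K) is invertible (det(I - K) = -4 ≠ 0), so for every y in C^3 the equation (I - K) x = y has a unique solution.

K has rank 2 and factors as K = U V^T = u1 v1^T + u2 v2^T with u1 = (2, -3, -3), v1 = (1, -1, 0), u2 = (1, -3, -3), v2 = (0, 2, -3) (multiplying out reproduces the displayed K). The nonzero eigenvalues of U V^T coincide with those of the 2 x 2 matrix G = V^T U = [[v1·u1, v1·u2], [v2·u1, v2·u2]] = [[5, 4], [3, 3]], and by the Sylvester determinant identity det(I_3 - U V^T) = det(I_2 - V^T U) = det([[-4, -4], [-3, -2]]) = (-4)(-2) - (-4)(-3) = -4. (Direct check: I - K =
[[-1, 0, 3],
 [3, 4, -9],
 [3, 3, -8]]
has determinant -4.) The finite-dimensional Fredholm alternative says: either (I - K) is invertible, or ker(I - K) ≠ {0} and then range(I - K) = ker((I - K)^*)^⊥, with dim ker(I - K) = dim ker((I - K)^*). Since det(I - K) ≠ 0, 1 is not an eigenvalue of K and ker(I - K) = {0}, so we are in the first case: for every y there is a unique x = (I - K)^(-1) y. (Explicitly, by the Woodbury identity, (I - U V^T)^(-1) = I + U (I_2 - G)^(-1) V^T.)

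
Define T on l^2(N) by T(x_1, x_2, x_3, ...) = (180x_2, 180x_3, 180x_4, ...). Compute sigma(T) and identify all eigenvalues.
sigma(T) = closed disk {z in C : |z| ≤ 180}; sigma_p(T) = open disk {z in C : |z| < 180}

Note T = 180·V where V is the unit left shift (V x)_k = x_{k+1}; so sigma(T) = 180·sigma(V) and ||T|| = 180||V||. ||T x||^2 = 32400sum_{k≥2} |x_k|^2 ≤ 32400||x||^2, with equality on {x : x_1 = 0}, so ||T|| = 180. For any lambda with |lambda| < 180, set r = lambda/180 (|r| < 1); the vector x = (1, r, r^2, ...) is in l^2 and satisfies T x = 180(r, r^2, ...) = lambda x, so lambda is an eigenvalue. On the boundary |lambda| = 180 the geometric series diverges, so no l^2 eigenvector exists, but these lambda lie in the approximate point spectrum. Hence sigma(T) is the closed disk of radius 180 and sigma_p(T) is the open disk.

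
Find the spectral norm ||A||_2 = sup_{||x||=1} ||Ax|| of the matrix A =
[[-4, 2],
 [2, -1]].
||A||_2 = 5 (= sqrt(largest eigenvalue of A^T A))

||A||_2 = sigma_max(A) = sqrt(lambda_max(A^T A)). Form the symmetric matrix M = A^T A =
[[20, -10],
 [-10, 5]].
Its characteristic polynomial (trace, determinant of M give the coefficients) is
  p(λ) = det(λ I - M) = λ^2 - 25λ.
For λ^2 - 25λ the discriminant is 625. It is a perfect square (25^2), so the roots are rational: λ = (25 ± 25)/2 = 25, 0.
So the eigenvalues of A^T A are ≈ 0, 25 (all ≥ 0, as they must be for A^T A). The largest is λ_max = 25, hence ||A||_2 = sqrt(λ_max) = 5.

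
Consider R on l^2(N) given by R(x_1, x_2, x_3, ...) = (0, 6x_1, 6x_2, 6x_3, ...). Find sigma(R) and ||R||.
sigma(R) = closed disk {z in C : |z| ≤ 6}; ||R|| = 6

Note R = 6·U where U is the unit right shift (U x)_k = x_{k-1} (with x_0 := 0); so ||R|| = 6||U|| and sigma(R) = 6·sigma(U). ||R x||^2 = sum_{k≥1} |6x_k|^2 = 36||x||^2, so ||R|| = 6 and sigma(R) ⊂ {|z| ≤ 6}. For any |lambda| < 6, the equation (R - lambda I) x = 0 forces x_1 = 0, then 6x_k = lambda x_{k+1} ⇒ x = 0, so R has no eigenvalues. But (R - lambda I) is not surjective for |lambda| < 6: solving (R - lambda I) x = e_1 would require x_n proportional to (lambda/6)^(-n), which is not in l^2. So every |lambda| < 6 lies in the residual spectrum. The boundary |lambda| = 6 is in the approximate point spectrum (the spectrum is closed). Hence sigma(R) is the closed disk of radius 6.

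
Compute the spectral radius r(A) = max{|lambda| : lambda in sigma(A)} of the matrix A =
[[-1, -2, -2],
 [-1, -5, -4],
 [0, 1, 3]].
r(A) ≈ 4.9399

The eigenvalues of A are the roots of its characteristic polynomial. With M = A (coefficients from the trace, the sum of principal 2x2 minors, and det A):
  p(λ) = det(λ I - M) = λ^3 + 3λ^2 - 11λ - 7.
No integer candidate from the rational root theorem (±divisors of 7) is a root, so the roots are irrational. The cubic discriminant is Δ = 10004 > 0, so there are three distinct real roots. p(-5) = -2 and p(-4) = 21 have opposite signs, so a root lies in (-5, -4); Newton's method refines it to λ ≈ -4.9399. p(-1) = 6 and p(0) = -7 have opposite signs, so a root lies in (-1, 0); Newton's method refines it to λ ≈ -0.5656. p(2) = -9 and p(3) = 14 have opposite signs, so a root lies in (2, 3); Newton's method refines it to λ ≈ 2.5055. Check (Vieta): the three roots sum to -3, matching tr M = -3.
Thus the eigenvalues (to 4 decimals) are -4.9399 (modulus 4.9399); -0.5656 (modulus 0.5656); 2.5055 (modulus 2.5055). The spectral radius is the largest modulus: r(A) ≈ 4.9399. (Cross-check: r(A) ≤ ||A||_2 ≈ 7.6168; equality holds whenever A is normal, though it can also hold for some non-normal A.)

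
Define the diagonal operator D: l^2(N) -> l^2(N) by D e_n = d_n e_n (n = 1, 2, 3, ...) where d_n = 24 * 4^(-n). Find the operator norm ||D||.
||D|| = 6 (attained at n = 1)

For D diagonal, ||D|| = sup_n |d_n|. The sequence d_n = 24 * 4^(-n) is positive and strictly decreasing (ratio 4^(-1) < 1), so the supremum is d_1 = 24/4 = 6. Hence ||D|| = 6.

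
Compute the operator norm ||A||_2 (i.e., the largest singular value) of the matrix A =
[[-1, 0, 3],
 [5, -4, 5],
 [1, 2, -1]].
||A||_2 ≈ 8.3006 (= sqrt(largest eigenvalue of A^T A))

||A||_2 = sigma_max(A) = sqrt(lambda_max(A^T A)). Form the symmetric matrix M = A^T A =
[[27, -18, 21],
 [-18, 20, -22],
 [21, -22, 35]].
Its characteristic polynomial (trace, sum of principal 2x2 minors, determinant of M give the coefficients) is
  p(λ) = det(λ I - M) = λ^3 - 82λ^2 + 936λ - 2304.
No integer candidate from the rational root theorem (±divisors of 2304) is a root, so the roots are irrational. The cubic discriminant is Δ = 569090304 > 0, so there are three distinct real roots. p(3) = -207 and p(4) = 192 have opposite signs, so a root lies in (3, 4); Newton's method refines it to λ ≈ 3.4741. p(9) = 207 and p(10) = -144 have opposite signs, so a root lies in (9, 10); Newton's method refines it to λ ≈ 9.6254. p(68) = -3392 and p(69) = 387 have opposite signs, so a root lies in (68, 69); Newton's method refines it to λ ≈ 68.9005. Check (Vieta): the three roots sum to 82, matching tr M = 82.
So the eigenvalues of A^T A are ≈ 3.4741, 9.6254, 68.9005 (all ≥ 0, as they must be for A^T A). The largest is λ_max ≈ 68.9005, hence ||A||_2 = sqrt(λ_max) ≈ 8.3006.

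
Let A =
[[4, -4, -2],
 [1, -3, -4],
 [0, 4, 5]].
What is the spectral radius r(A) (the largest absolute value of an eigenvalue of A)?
r(A) ≈ 3.6344

The eigenvalues of A are the roots of its characteristic polynomial. With M = A (coefficients from the trace, the sum of principal 2x2 minors, and det A):
  p(λ) = det(λ I - M) = λ^3 - 6λ^2 + 13λ - 16.
No integer candidate from the rational root theorem (±divisors of 16) is a root, so the roots are irrational. The cubic discriminant is Δ = -976 < 0, so there is one real root and a complex-conjugate pair. p(3) = -4 and p(4) = 4 have opposite signs, so a root lies in (3, 4); Newton's method refines it to λ ≈ 3.6344. Dividing out (λ - (3.6344)) leaves approximately λ^2 - 2.3656λ + 4.4024. For λ^2 - 2.3656λ + 4.4024 the discriminant is -12.0134. It is negative, so the remaining roots are the complex-conjugate pair λ ≈ 1.1828 ± 1.733i. Their product equals the constant term, so |λ|^2 ≈ 4.4024 and |λ| ≈ 2.0982.
Thus the eigenvalues (to 4 decimals) are 3.6344 (modulus 3.6344); 1.1828 ± 1.733i (modulus 2.0982). The spectral radius is the largest modulus: r(A) ≈ 3.6344. (Cross-check: r(A) ≤ ||A||_2 ≈ 9.4668; equality holds whenever A is normal, though it can also hold for some non-normal A.)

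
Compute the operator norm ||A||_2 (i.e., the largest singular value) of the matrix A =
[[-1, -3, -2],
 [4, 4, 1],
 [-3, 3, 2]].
||A||_2 ≈ 6.7782 (= sqrt(largest eigenvalue of A^T A))

||A||_2 = sigma_max(A) = sqrt(lambda_max(A^T A)). Form the symmetric matrix M = A^T A =
[[26, 10, 0],
 [10, 34, 16],
 [0, 16, 9]].
Its characteristic polynomial (trace, sum of principal 2x2 minors, determinant of M give the coefficients) is
  p(λ) = det(λ I - M) = λ^3 - 69λ^2 + 1068λ - 400.
No integer candidate from the rational root theorem (±divisors of 400) is a root, so the roots are irrational. The cubic discriminant is Δ = 558413136 > 0, so there are three distinct real roots. p(0) = -400 and p(1) = 600 have opposite signs, so a root lies in (0, 1); Newton's method refines it to λ ≈ 0.384. p(22) = 348 and p(23) = -170 have opposite signs, so a root lies in (22, 23); Newton's method refines it to λ ≈ 22.6724. p(45) = -940 and p(46) = 60 have opposite signs, so a root lies in (45, 46); Newton's method refines it to λ ≈ 45.9436. Check (Vieta): the three roots sum to 69, matching tr M = 69.
So the eigenvalues of A^T A are ≈ 0.384, 22.6724, 45.9436 (all ≥ 0, as they must be for A^T A). The largest is λ_max ≈ 45.9436, hence ||A||_2 = sqrt(λ_max) ≈ 6.7782.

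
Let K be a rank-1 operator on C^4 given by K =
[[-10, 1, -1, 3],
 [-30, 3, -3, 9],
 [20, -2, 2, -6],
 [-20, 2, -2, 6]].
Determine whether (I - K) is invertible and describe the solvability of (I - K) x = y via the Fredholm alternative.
(I - K) is singular (det(I - K) = 0, i.e. 1 ∈ sigma(K)). (I - K) x = y is solvable iff y ⊥ ker((I - K)^*) = span{(-10, 1, -1, 3)}, i.e. iff -10y_1 + y_2 - y_3 + 3y_4 = 0. When solvable, the solutions are x = y + c·(1, 3, -2, 2), c arbitrary (ker(I - K) = span{(1, 3, -2, 2)}, dimension 1).

K has rank 1, so it is an outer product K = u v^T: every row of K is a multiple of one row vector. Reading off the entries, u = (1, 3, -2, 2) and v = (-10, 1, -1, 3) (row i of K equals u_i·v^T). A rank-one matrix u v^T satisfies K u = u (v·u) and kills the (3)-dimensional subspace v^⊥, so its characteristic polynomial is lambda^3 (lambda - v·u) with v·u = tr K = 1. Hence the eigenvalues of I - K are 1 (multiplicity 3) and 1 - (1) = 0, so det(I - K) = 0. (Direct check: I - K =
[[11, -1, 1, -3],
 [30, -2, 3, -9],
 [-20, 2, -1, 6],
 [20, -2, 2, -5]]
has determinant 0.) So 1 is an eigenvalue of K and (I - K) is not invertible. The finite-dimensional Fredholm alternative says: either (I - K) is invertible, or ker(I - K) ≠ {0} and then range(I - K) = ker((I - K)^*)^⊥, with dim ker(I - K) = dim ker((I - K)^*). We are in the second case, so we need both kernels. Kernel of I - K: (I - K) u = u - u (v·u) = u - u = 0, so ker(I - K) = span{u} = span{(1, 3, -2, 2)} (it is exactly 1-dimensional because rank(I - K) = 3). Kernel of the adjoint: K is real, so (I - K)^* = I - K^T = I - v u^T, and (I - v u^T) v = v - v (u·v) = 0; hence ker((I - K)^*) = span{v} = span{(-10, 1, -1, 3)}. Therefore (I - K) x = y is solvable iff <y, v> = 0, i.e. iff -10y_1 + y_2 - y_3 + 3y_4 = 0. When this holds, K y = u (v·y) = 0, so (I - K) y = y and x = y is a particular solution; the full solution set is the line x = y + c·u = y + c·(1, 3, -2, 2), c ∈ C.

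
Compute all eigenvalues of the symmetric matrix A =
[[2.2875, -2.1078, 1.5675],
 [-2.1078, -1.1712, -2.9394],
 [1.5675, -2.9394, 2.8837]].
sigma(A) ≈ {-3, 1, 6}

A is real symmetric, so its spectrum consists of real eigenvalues. Expanding the characteristic polynomial of the displayed matrix gives
  det(λ I - A) = p(λ) = λ^3 + (-4)λ^2 + (-15)λ + (18).
Solving p(λ) = 0 yields eigenvalues ≈ -3, 1, 6. (A is shown rounded to 4 decimals, so these recover the underlying integer eigenvalues to within that precision.)
Verification: the trace of A = 4 equals the sum of eigenvalues 4, and det(A) ≈ -18.0006 matches the eigenvalue product -18.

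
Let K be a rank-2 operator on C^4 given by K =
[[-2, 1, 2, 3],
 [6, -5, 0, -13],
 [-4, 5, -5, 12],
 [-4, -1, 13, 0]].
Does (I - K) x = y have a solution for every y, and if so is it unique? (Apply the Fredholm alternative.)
(I - K) is invertible (det(I - K) = -97 ≠ 0), so for every y in C^4 the equation (I - K) x = y has a unique solution.

K has rank 2 and factors as K = U V^T = u1 v1^T + u2 v2^T with u1 = (1, -3, 2, 2), v1 = (-2, 1, 2, 3), u2 = (0, -2, 3, -3), v2 = (0, 1, -3, 2) (multiplying out reproduces the displayed K). The nonzero eigenvalues of U V^T coincide with those of the 2 x 2 matrix G = V^T U = [[v1·u1, v1·u2], [v2·u1, v2·u2]] = [[5, -5], [-5, -17]], and by the Sylvester determinant identity det(I_4 - U V^T) = det(I_2 - V^T U) = det([[-4, 5], [5, 18]]) = (-4)(18) - (5)(5) = -97. (Direct check: I - K =
[[3, -1, -2, -3],
 [-6, 6, 0, 13],
 [4, -5, 6, -12],
 [4, 1, -13, 1]]
has determinant -97.) The finite-dimensional Fredholm alternative says: either (I - K) is invertible, or ker(I - K) ≠ {0} and then range(I - K) = ker((I - K)^*)^⊥, with dim ker(I - K) = dim ker((I - K)^*). Since det(I - K) ≠ 0, 1 is not an eigenvalue of K and ker(I - K) = {0}, so we are in the first case: for every y there is a unique x = (I - K)^(-1) y. (Explicitly, by the Woodbury identity, (I - U V^T)^(-1) = I + U (I_2 - G)^(-1) V^T.)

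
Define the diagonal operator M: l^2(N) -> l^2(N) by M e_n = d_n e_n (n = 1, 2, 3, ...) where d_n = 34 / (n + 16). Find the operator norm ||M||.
||M|| = 2 (attained at n = 1)

For M diagonal, ||M|| = sup_n |d_n| = sup_n 34/(n + 16). This is positive and strictly decreasing in n, so the supremum is attained at n = 1: d_1 = 34/(1 + 16) = 2. Hence ||M|| = 2.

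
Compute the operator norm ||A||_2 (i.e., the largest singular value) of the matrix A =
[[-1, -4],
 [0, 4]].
||A||_2 = sqrt((33 + sqrt(1025))/2) ≈ 5.7016 (= sqrt(largest eigenvalue of A^T A))

||A||_2 = sigma_max(A) = sqrt(lambda_max(A^T A)). Form the symmetric matrix M = A^T A =
[[1, 4],
 [4, 32]].
Its characteristic polynomial (trace, determinant of M give the coefficients) is
  p(λ) = det(λ I - M) = λ^2 - 33λ + 16.
For λ^2 - 33λ + 16 the discriminant is 1025. It is nonnegative but not a perfect square, so the roots are real and irrational: λ = (33 ± sqrt(1025))/2 ≈ 32.5078, 0.4922.
So the eigenvalues of A^T A are ≈ 0.4922, 32.5078 (all ≥ 0, as they must be for A^T A). The largest is λ_max = (33 + sqrt(1025))/2 ≈ 32.5078, hence ||A||_2 = sqrt(λ_max) = sqrt((33 + sqrt(1025))/2) ≈ 5.7016.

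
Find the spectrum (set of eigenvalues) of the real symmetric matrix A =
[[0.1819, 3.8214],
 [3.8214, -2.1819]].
sigma(A) ≈ {-5, 3}

A is real symmetric, so its spectrum consists of real eigenvalues. Expanding the characteristic polynomial of the displayed matrix gives
  det(λ I - A) = p(λ) = λ^2 + (2)λ + (-15).
Solving p(λ) = 0 yields eigenvalues ≈ -5, 3. (A is shown rounded to 4 decimals, so these recover the underlying integer eigenvalues to within that precision.)
Verification: the trace of A = -2 equals the sum of eigenvalues -2, and det(A) ≈ -15.0000 matches the eigenvalue product -15.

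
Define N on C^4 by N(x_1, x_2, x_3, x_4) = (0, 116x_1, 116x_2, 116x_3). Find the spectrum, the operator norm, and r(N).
sigma(N) = {0}; ||N|| = 116; r(N) = 0. (N is nilpotent with N^4 = 0.)

On C^4, N is a strictly lower-triangular matrix with 116 on the subdiagonal and zeros elsewhere, so its characteristic polynomial is lambda^4 and every eigenvalue is 0: sigma(N) = {0}. For the operator norm, N e_i = 116e_{i+1} for i = 1, ..., 3 and N e_4 = 0, so the singular values of N are 116 (with multiplicity 3) and 0; hence ||N|| = 116. The spectral radius r(N) = max|lambda| = 0. Note ||N|| > r(N) — characteristic of non-normal nilpotent operators. Indeed N^4 = 0.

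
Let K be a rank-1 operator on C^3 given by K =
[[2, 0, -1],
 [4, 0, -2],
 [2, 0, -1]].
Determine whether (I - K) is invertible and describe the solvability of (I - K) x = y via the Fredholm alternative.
(I - K) is singular (det(I - K) = 0, i.e. 1 ∈ sigma(K)). (I - K) x = y is solvable iff y ⊥ ker((I - K)^*) = span{(2, 0, -1)}, i.e. iff 2y_1 - y_3 = 0. When solvable, the solutions are x = y + c·(1, 2, 1), c arbitrary (ker(I - K) = span{(1, 2, 1)}, dimension 1).

K has rank 1, so it is an outer product K = u v^T: every row of K is a multiple of one row vector. Reading off the entries, u = (1, 2, 1) and v = (2, 0, -1) (row i of K equals u_i·v^T). A rank-one matrix u v^T satisfies K u = u (v·u) and kills the (2)-dimensional subspace v^⊥, so its characteristic polynomial is lambda^2 (lambda - v·u) with v·u = tr K = 1. Hence the eigenvalues of I - K are 1 (multiplicity 2) and 1 - (1) = 0, so det(I - K) = 0. (Direct check: I - K =
[[-1, 0, 1],
 [-4, 1, 2],
 [-2, 0, 2]]
has determinant 0.) So 1 is an eigenvalue of K and (I - K) is not invertible. The finite-dimensional Fredholm alternative says: either (I - K) is invertible, or ker(I - K) ≠ {0} and then range(I - K) = ker((I - K)^*)^⊥, with dim ker(I - K) = dim ker((I - K)^*). We are in the second case, so we need both kernels. Kernel of I - K: (I - K) u = u - u (v·u) = u - u = 0, so ker(I - K) = span{u} = span{(1, 2, 1)} (it is exactly 1-dimensional because rank(I - K) = 2). Kernel of the adjoint: K is real, so (I - K)^* = I - K^T = I - v u^T, and (I - v u^T) v = v - v (u·v) = 0; hence ker((I - K)^*) = span{v} = span{(2, 0, -1)}. Therefore (I - K) x = y is solvable iff <y, v> = 0, i.e. iff 2y_1 - y_3 = 0. When this holds, K y = u (v·y) = 0, so (I - K) y = y and x = y is a particular solution; the full solution set is the line x = y + c·u = y + c·(1, 2, 1), c ∈ C.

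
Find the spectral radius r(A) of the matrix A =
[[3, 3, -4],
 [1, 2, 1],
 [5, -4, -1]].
r(A) ≈ 4.6007

The eigenvalues of A are the roots of its characteristic polynomial. With M = A (coefficients from the trace, the sum of principal 2x2 minors, and det A):
  p(λ) = det(λ I - M) = λ^3 - 4λ^2 + 22λ - 80.
No integer candidate from the rational root theorem (±divisors of 80) is a root, so the roots are irrational. The cubic discriminant is Δ = -101408 < 0, so there is one real root and a complex-conjugate pair. p(3) = -23 and p(4) = 8 have opposite signs, so a root lies in (3, 4); Newton's method refines it to λ ≈ 3.7795. Dividing out (λ - (3.7795)) leaves approximately λ^2 - 0.2205λ + 21.1667. For λ^2 - 0.2205λ + 21.1667 the discriminant is -84.6182. It is negative, so the remaining roots are the complex-conjugate pair λ ≈ 0.1102 ± 4.5994i. Their product equals the constant term, so |λ|^2 ≈ 21.1667 and |λ| ≈ 4.6007.
Thus the eigenvalues (to 4 decimals) are 3.7795 (modulus 3.7795); 0.1102 ± 4.5994i (modulus 4.6007). The spectral radius is the largest modulus: r(A) ≈ 4.6007. (Cross-check: r(A) ≤ ||A||_2 ≈ 6.7887; equality holds whenever A is normal, though it can also hold for some non-normal A.)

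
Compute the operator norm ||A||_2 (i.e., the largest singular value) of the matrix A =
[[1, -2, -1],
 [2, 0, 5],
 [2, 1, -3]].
||A||_2 ≈ 5.9476 (= sqrt(largest eigenvalue of A^T A))

||A||_2 = sigma_max(A) = sqrt(lambda_max(A^T A)). Form the symmetric matrix M = A^T A =
[[9, 0, 3],
 [0, 5, -1],
 [3, -1, 35]].
Its characteristic polynomial (trace, sum of principal 2x2 minors, determinant of M give the coefficients) is
  p(λ) = det(λ I - M) = λ^3 - 49λ^2 + 525λ - 1521.
No integer candidate from the rational root theorem (±divisors of 1521) is a root, so the roots are irrational. The cubic discriminant is Δ = 9022752 > 0, so there are three distinct real roots. p(4) = -141 and p(5) = 4 have opposite signs, so a root lies in (4, 5); Newton's method refines it to λ ≈ 4.964. p(8) = 55 and p(9) = -36 have opposite signs, so a root lies in (8, 9); Newton's method refines it to λ ≈ 8.6618. p(35) = -296 and p(36) = 531 have opposite signs, so a root lies in (35, 36); Newton's method refines it to λ ≈ 35.3742. Check (Vieta): the three roots sum to 49, matching tr M = 49.
So the eigenvalues of A^T A are ≈ 4.964, 8.6618, 35.3742 (all ≥ 0, as they must be for A^T A). The largest is λ_max ≈ 35.3742, hence ||A||_2 = sqrt(λ_max) ≈ 5.9476.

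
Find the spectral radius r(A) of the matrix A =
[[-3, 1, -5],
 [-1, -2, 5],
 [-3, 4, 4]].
r(A) ≈ 7.5357

The eigenvalues of A are the roots of its characteristic polynomial. With M = A (coefficients from the trace, the sum of principal 2x2 minors, and det A):
  p(λ) = det(λ I - M) = λ^3 + λ^2 - 48λ - 123.
No integer candidate from the rational root theorem (±divisors of 123) is a root, so the roots are irrational. The cubic discriminant is Δ = 142953 > 0, so there are three distinct real roots. p(-6) = -15 and p(-5) = 17 have opposite signs, so a root lies in (-6, -5); Newton's method refines it to λ ≈ -5.6434. p(-3) = 3 and p(-2) = -31 have opposite signs, so a root lies in (-3, -2); Newton's method refines it to λ ≈ -2.8923. p(7) = -67 and p(8) = 69 have opposite signs, so a root lies in (7, 8); Newton's method refines it to λ ≈ 7.5357. Check (Vieta): the three roots sum to -1, matching tr M = -1.
Thus the eigenvalues (to 4 decimals) are -5.6434 (modulus 5.6434); -2.8923 (modulus 2.8923); 7.5357 (modulus 7.5357). The spectral radius is the largest modulus: r(A) ≈ 7.5357. (Cross-check: r(A) ≤ ||A||_2 ≈ 8.1328; equality holds whenever A is normal, though it can also hold for some non-normal A.)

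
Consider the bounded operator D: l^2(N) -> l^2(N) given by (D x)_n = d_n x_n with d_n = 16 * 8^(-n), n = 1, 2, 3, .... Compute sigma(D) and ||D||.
sigma(D) = {16 * 8^(-n) : n ≥ 1} ∪ {0}; ||D|| = 2

A bounded diagonal operator on l^2 with diagonal entries d_n has spectrum equal to the closure of {d_n : n ≥ 1}: every d_n is an eigenvalue (with eigenvector e_n), so {d_n} ⊂ sigma(D); the spectrum is closed, so its closure is too; and for lambda not in the closure, (D - lambda I) has bounded inverse (the diagonal entries 1/(d_n - lambda) are bounded). For our sequence d_n = 16 * 8^(-n), n = 1, 2, 3, ...:
  - {d_n} = {16 * 8^(-n) : n ≥ 1}; the only limit point is 0
  - closure = {16 * 8^(-n) : n ≥ 1} ∪ {0}
For the norm: a diagonal operator has ||D|| = sup_n |d_n|. Here d_n = 16 * 8^(-n) is positive and decreasing, so sup_n |d_n| = d_1 = 16/8 = 2. So ||D|| = 2.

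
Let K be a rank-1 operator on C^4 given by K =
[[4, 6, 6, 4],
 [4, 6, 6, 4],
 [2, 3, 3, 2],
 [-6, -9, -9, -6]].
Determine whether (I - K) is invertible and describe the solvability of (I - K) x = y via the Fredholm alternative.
(I - K) is invertible (det(I - K) = -6 ≠ 0), so for every y in C^4 the equation (I - K) x = y has a unique solution.

K has rank 1, so it is an outer product K = u v^T: every row of K is a multiple of one row vector. Reading off the entries, u = (-2, -2, -1, 3) and v = (-2, -3, -3, -2) (row i of K equals u_i·v^T). A rank-one matrix u v^T satisfies K u = u (v·u) and kills the (3)-dimensional subspace v^⊥, so its characteristic polynomial is lambda^3 (lambda - v·u) with v·u = tr K = 7. Hence the eigenvalues of I - K are 1 (multiplicity 3) and 1 - (7) = -6, so det(I - K) = -6. (Direct check: I - K =
[[-3, -6, -6, -4],
 [-4, -5, -6, -4],
 [-2, -3, -2, -2],
 [6, 9, 9, 7]]
has determinant -6.) The finite-dimensional Fredholm alternative says: either (I - K) is invertible, or ker(I - K) ≠ {0} and then range(I - K) = ker((I - K)^*)^⊥, with dim ker(I - K) = dim ker((I - K)^*). Since det(I - K) ≠ 0, 1 is not an eigenvalue of K and ker(I - K) = {0}, so we are in the first case: for every y there is a unique x = (I - K)^(-1) y. Explicitly, by the Sherman–Morrison formula, (I - u v^T)^(-1) = I + u v^T/(1 - v·u), i.e. (I - K)^(-1) = I + K/(-6).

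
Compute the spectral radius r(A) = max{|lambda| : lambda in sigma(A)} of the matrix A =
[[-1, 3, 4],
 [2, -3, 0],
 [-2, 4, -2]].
r(A) ≈ 4.2668

The eigenvalues of A are the roots of its characteristic polynomial. With M = A (coefficients from the trace, the sum of principal 2x2 minors, and det A):
  p(λ) = det(λ I - M) = λ^3 + 6λ^2 + 13λ - 14.
No integer candidate from the rational root theorem (±divisors of 14) is a root, so the roots are irrational. The cubic discriminant is Δ = -15556 < 0, so there is one real root and a complex-conjugate pair. p(0) = -14 and p(1) = 6 have opposite signs, so a root lies in (0, 1); Newton's method refines it to λ ≈ 0.769. Dividing out (λ - (0.769)) leaves approximately λ^2 + 6.769λ + 18.2054. For λ^2 + 6.769λ + 18.2054 the discriminant is -27.0021. It is negative, so the remaining roots are the complex-conjugate pair λ ≈ -3.3845 ± 2.5982i. Their product equals the constant term, so |λ|^2 ≈ 18.2054 and |λ| ≈ 4.2668.
Thus the eigenvalues (to 4 decimals) are 0.769 (modulus 0.769); -3.3845 ± 2.5982i (modulus 4.2668). The spectral radius is the largest modulus: r(A) ≈ 4.2668. (Cross-check: r(A) ≤ ||A||_2 ≈ 6.5691; equality holds whenever A is normal, though it can also hold for some non-normal A.)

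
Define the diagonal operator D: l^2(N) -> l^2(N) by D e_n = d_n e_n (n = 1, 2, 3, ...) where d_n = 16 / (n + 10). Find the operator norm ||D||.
||D|| = 16/11 (attained at n = 1)

For D diagonal, ||D|| = sup_n |d_n| = sup_n 16/(n + 10). This is positive and strictly decreasing in n, so the supremum is attained at n = 1: d_1 = 16/(1 + 10) = 16/11. Hence ||D|| = 16/11.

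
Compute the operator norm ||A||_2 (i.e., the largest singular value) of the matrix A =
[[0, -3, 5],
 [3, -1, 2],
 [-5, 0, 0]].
||A||_2 ≈ 6.6052 (= sqrt(largest eigenvalue of A^T A))

||A||_2 = sigma_max(A) = sqrt(lambda_max(A^T A)). Form the symmetric matrix M = A^T A =
[[34, -3, 6],
 [-3, 10, -17],
 [6, -17, 29]].
Its characteristic polynomial (trace, sum of principal 2x2 minors, determinant of M give the coefficients) is
  p(λ) = det(λ I - M) = λ^3 - 73λ^2 + 1282λ - 25.
No integer candidate from the rational root theorem (±divisors of 25) is a root, so the roots are irrational. The cubic discriminant is Δ = 333543449 > 0, so there are three distinct real roots. p(0) = -25 and p(1) = 1185 have opposite signs, so a root lies in (0, 1); Newton's method refines it to λ ≈ 0.0195. p(29) = 149 and p(30) = -265 have opposite signs, so a root lies in (29, 30); Newton's method refines it to λ ≈ 29.3515. p(43) = -369 and p(44) = 239 have opposite signs, so a root lies in (43, 44); Newton's method refines it to λ ≈ 43.629. Check (Vieta): the three roots sum to 73, matching tr M = 73.
So the eigenvalues of A^T A are ≈ 0.0195, 29.3515, 43.629 (all ≥ 0, as they must be for A^T A). The largest is λ_max ≈ 43.629, hence ||A||_2 = sqrt(λ_max) ≈ 6.6052.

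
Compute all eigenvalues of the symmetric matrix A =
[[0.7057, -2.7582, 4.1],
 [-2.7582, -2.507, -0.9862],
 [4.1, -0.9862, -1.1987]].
sigma(A) ≈ {-5, -3, 5}

A is real symmetric, so its spectrum consists of real eigenvalues. Expanding the characteristic polynomial of the displayed matrix gives
  det(λ I - A) = p(λ) = λ^3 + (3)λ^2 + (-25)λ + (-75.0015).
Solving p(λ) = 0 yields eigenvalues ≈ -5, -3, 5. (A is shown rounded to 4 decimals, so these recover the underlying integer eigenvalues to within that precision.)
Verification: the trace of A = -3 equals the sum of eigenvalues -3, and det(A) ≈ 75.0015 matches the eigenvalue product 75.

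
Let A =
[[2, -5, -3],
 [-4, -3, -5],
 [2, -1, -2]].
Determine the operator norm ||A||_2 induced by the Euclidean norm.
||A||_2 ≈ 8.3486 (= sqrt(largest eigenvalue of A^T A))

||A||_2 = sigma_max(A) = sqrt(lambda_max(A^T A)). Form the symmetric matrix M = A^T A =
[[24, 0, 10],
 [0, 35, 32],
 [10, 32, 38]].
Its characteristic polynomial (trace, sum of principal 2x2 minors, determinant of M give the coefficients) is
  p(λ) = det(λ I - M) = λ^3 - 97λ^2 + 1958λ - 3844.
No integer candidate from the rational root theorem (±divisors of 3844) is a root, so the roots are irrational. The cubic discriminant is Δ = 4754984500 > 0, so there are three distinct real roots. p(2) = -308 and p(3) = 1184 have opposite signs, so a root lies in (2, 3); Newton's method refines it to λ ≈ 2.1969. p(25) = 106 and p(26) = -932 have opposite signs, so a root lies in (25, 26); Newton's method refines it to λ ≈ 25.104. p(69) = -2050 and p(70) = 916 have opposite signs, so a root lies in (69, 70); Newton's method refines it to λ ≈ 69.6991. Check (Vieta): the three roots sum to 97, matching tr M = 97.
So the eigenvalues of A^T A are ≈ 2.1969, 25.104, 69.6991 (all ≥ 0, as they must be for A^T A). The largest is λ_max ≈ 69.6991, hence ||A||_2 = sqrt(λ_max) ≈ 8.3486.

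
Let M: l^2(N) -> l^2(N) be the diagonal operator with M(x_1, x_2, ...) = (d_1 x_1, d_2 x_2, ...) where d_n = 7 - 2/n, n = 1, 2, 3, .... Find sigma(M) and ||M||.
sigma(M) = {7 - 2/n : n ≥ 1} ∪ {7}; ||M|| = 7

A bounded diagonal operator on l^2 with diagonal entries d_n has spectrum equal to the closure of {d_n : n ≥ 1}: every d_n is an eigenvalue (with eigenvector e_n), so {d_n} ⊂ sigma(M); the spectrum is closed, so its closure is too; and for lambda not in the closure, (M - lambda I) has bounded inverse (the diagonal entries 1/(d_n - lambda) are bounded). For our sequence d_n = 7 - 2/n, n = 1, 2, 3, ...:
  - {d_n} = {7 - 2/n : n ≥ 1}; the only limit point is 7
  - closure = {7 - 2/n : n ≥ 1} ∪ {7}
For the norm: a diagonal operator has ||M|| = sup_n |d_n|. Here d_n = 7 - 2/n increases monotonically from d_1 = 5 toward 7, with all terms in [5, 7); so sup_n |d_n| = 7 (the supremum is the limit, not attained). So ||M|| = 7.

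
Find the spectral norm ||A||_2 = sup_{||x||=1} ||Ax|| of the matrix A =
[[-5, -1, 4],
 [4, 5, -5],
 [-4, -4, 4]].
||A||_2 ≈ 12.1626 (= sqrt(largest eigenvalue of A^T A))

||A||_2 = sigma_max(A) = sqrt(lambda_max(A^T A)). Form the symmetric matrix M = A^T A =
[[57, 41, -56],
 [41, 42, -45],
 [-56, -45, 57]].
Its characteristic polynomial (trace, sum of principal 2x2 minors, determinant of M give the coefficients) is
  p(λ) = det(λ I - M) = λ^3 - 156λ^2 + 1195λ - 144.
No integer candidate from the rational root theorem (±divisors of 144) is a root, so the roots are irrational. The cubic discriminant is Δ = 26222362052 > 0, so there are three distinct real roots. p(0) = -144 and p(1) = 896 have opposite signs, so a root lies in (0, 1); Newton's method refines it to λ ≈ 0.1225. p(7) = 920 and p(8) = -56 have opposite signs, so a root lies in (7, 8); Newton's method refines it to λ ≈ 7.9492. p(147) = -18960 and p(148) = 1484 have opposite signs, so a root lies in (147, 148); Newton's method refines it to λ ≈ 147.9283. Check (Vieta): the three roots sum to 156, matching tr M = 156.
So the eigenvalues of A^T A are ≈ 0.1225, 7.9492, 147.9283 (all ≥ 0, as they must be for A^T A). The largest is λ_max ≈ 147.9283, hence ||A||_2 = sqrt(λ_max) ≈ 12.1626.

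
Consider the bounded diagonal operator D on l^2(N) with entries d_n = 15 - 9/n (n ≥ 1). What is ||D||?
||D|| = 15

For a diagonal operator on l^2 with entries d_n, ||D|| = sup_n |d_n|. Here d_1 = 6, d_2 = 21/2, ..., and d_n = 15 - 9/n increases monotonically toward 15. All terms lie in [6, 15), so |d_n| = d_n and the supremum is the limit 15, which is not attained by any individual d_n. Hence ||D|| = 15.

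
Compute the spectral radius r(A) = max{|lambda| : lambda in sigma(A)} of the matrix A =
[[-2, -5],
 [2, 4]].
r(A) = sqrt(2) ≈ 1.4142

The eigenvalues of A are the roots of its characteristic polynomial. With M = A (coefficients from the trace and determinant):
  p(λ) = det(λ I - M) = λ^2 - 2λ + 2.
For λ^2 - 2λ + 2 the discriminant is -4. It is negative, so the roots are the complex-conjugate pair λ = 1 ± (sqrt(4)/2) i ≈ 1 ± 1i. For a conjugate pair the product of the roots equals the constant term, so |λ|^2 = 2 and |λ| = sqrt(2) ≈ 1.4142.
Thus the eigenvalues (to 4 decimals) are 1 ± 1i (modulus 1.4142). The spectral radius is the largest modulus: r(A) = sqrt(2) ≈ 1.4142. (Cross-check: r(A) ≤ ||A||_2 ≈ 6.9942; equality holds whenever A is normal, though it can also hold for some non-normal A.)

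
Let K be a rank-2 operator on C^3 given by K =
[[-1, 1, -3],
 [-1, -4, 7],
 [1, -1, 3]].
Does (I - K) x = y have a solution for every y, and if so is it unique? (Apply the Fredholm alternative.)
(I - K) is invertible (det(I - K) = 3 ≠ 0), so for every y in C^3 the equation (I - K) x = y has a unique solution.

K has rank 2 and factors as K = U V^T = u1 v1^T + u2 v2^T with u1 = (1, -2, -1), v1 = (-1, 1, -3), u2 = (0, -1, 0), v2 = (3, 2, -1) (multiplying out reproduces the displayed K). The nonzero eigenvalues of U V^T coincide with those of the 2 x 2 matrix G = V^T U = [[v1·u1, v1·u2], [v2·u1, v2·u2]] = [[0, -1], [0, -2]], and by the Sylvester determinant identity det(I_3 - U V^T) = det(I_2 - V^T U) = det([[1, 1], [0, 3]]) = (1)(3) - (1)(0) = 3. (Direct check: I - K =
[[2, -1, 3],
 [1, 5, -7],
 [-1, 1, -2]]
has determinant 3.) The finite-dimensional Fredholm alternative says: either (I - K) is invertible, or ker(I - K) ≠ {0} and then range(I - K) = ker((I - K)^*)^⊥, with dim ker(I - K) = dim ker((I - K)^*). Since det(I - K) ≠ 0, 1 is not an eigenvalue of K and ker(I - K) = {0}, so we are in the first case: for every y there is a unique x = (I - K)^(-1) y. (Explicitly, by the Woodbury identity, (I - U V^T)^(-1) = I + U (I_2 - G)^(-1) V^T.)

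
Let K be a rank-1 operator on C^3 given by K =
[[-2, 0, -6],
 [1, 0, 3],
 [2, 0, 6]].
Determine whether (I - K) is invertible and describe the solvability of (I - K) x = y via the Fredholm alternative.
(I - K) is invertible (det(I - K) = -3 ≠ 0), so for every y in C^3 the equation (I - K) x = y has a unique solution.

K has rank 1, so it is an outer product K = u v^T: every row of K is a multiple of one row vector. Reading off the entries, u = (-2, 1, 2) and v = (1, 0, 3) (row i of K equals u_i·v^T). A rank-one matrix u v^T satisfies K u = u (v·u) and kills the (2)-dimensional subspace v^⊥, so its characteristic polynomial is lambda^2 (lambda - v·u) with v·u = tr K = 4. Hence the eigenvalues of I - K are 1 (multiplicity 2) and 1 - (4) = -3, so det(I - K) = -3. (Direct check: I - K =
[[3, 0, 6],
 [-1, 1, -3],
 [-2, 0, -5]]
has determinant -3.) The finite-dimensional Fredholm alternative says: either (I - K) is invertible, or ker(I - K) ≠ {0} and then range(I - K) = ker((I - K)^*)^⊥, with dim ker(I - K) = dim ker((I - K)^*). Since det(I - K) ≠ 0, 1 is not an eigenvalue of K and ker(I - K) = {0}, so we are in the first case: for every y there is a unique x = (I - K)^(-1) y. Explicitly, by the Sherman–Morrison formula, (I - u v^T)^(-1) = I + u v^T/(1 - v·u), i.e. (I - K)^(-1) = I + K/(-3).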